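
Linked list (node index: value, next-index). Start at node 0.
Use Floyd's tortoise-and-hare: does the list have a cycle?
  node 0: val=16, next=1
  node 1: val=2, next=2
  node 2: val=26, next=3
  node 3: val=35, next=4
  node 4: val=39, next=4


Floyd's tortoise (slow, +1) and hare (fast, +2):
  init: slow=0, fast=0
  step 1: slow=1, fast=2
  step 2: slow=2, fast=4
  step 3: slow=3, fast=4
  step 4: slow=4, fast=4
  slow == fast at node 4: cycle detected

Cycle: yes


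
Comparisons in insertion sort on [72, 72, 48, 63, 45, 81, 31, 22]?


Algorithm: insertion sort
Input: [72, 72, 48, 63, 45, 81, 31, 22]
Sorted: [22, 31, 45, 48, 63, 72, 72, 81]

24


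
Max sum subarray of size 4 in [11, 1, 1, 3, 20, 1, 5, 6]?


[0:4]: 16
[1:5]: 25
[2:6]: 25
[3:7]: 29
[4:8]: 32

Max: 32 at [4:8]


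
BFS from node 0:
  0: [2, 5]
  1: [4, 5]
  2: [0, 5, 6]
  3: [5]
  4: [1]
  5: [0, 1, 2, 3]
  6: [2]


Visit 0, enqueue [2, 5]
Visit 2, enqueue [6]
Visit 5, enqueue [1, 3]
Visit 6, enqueue []
Visit 1, enqueue [4]
Visit 3, enqueue []
Visit 4, enqueue []

BFS order: [0, 2, 5, 6, 1, 3, 4]


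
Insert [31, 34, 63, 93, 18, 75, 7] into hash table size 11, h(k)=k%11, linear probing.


Insert 31: h=9 -> slot 9
Insert 34: h=1 -> slot 1
Insert 63: h=8 -> slot 8
Insert 93: h=5 -> slot 5
Insert 18: h=7 -> slot 7
Insert 75: h=9, 1 probes -> slot 10
Insert 7: h=7, 4 probes -> slot 0

Table: [7, 34, None, None, None, 93, None, 18, 63, 31, 75]


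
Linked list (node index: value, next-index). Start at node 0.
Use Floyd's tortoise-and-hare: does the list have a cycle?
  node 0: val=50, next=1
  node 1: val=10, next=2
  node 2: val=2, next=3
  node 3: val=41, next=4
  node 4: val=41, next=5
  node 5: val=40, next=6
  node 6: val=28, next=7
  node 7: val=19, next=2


Floyd's tortoise (slow, +1) and hare (fast, +2):
  init: slow=0, fast=0
  step 1: slow=1, fast=2
  step 2: slow=2, fast=4
  step 3: slow=3, fast=6
  step 4: slow=4, fast=2
  step 5: slow=5, fast=4
  step 6: slow=6, fast=6
  slow == fast at node 6: cycle detected

Cycle: yes


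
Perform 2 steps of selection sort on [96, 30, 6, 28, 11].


Initial: [96, 30, 6, 28, 11]
Step 1: min=6 at 2
  Swap: [6, 30, 96, 28, 11]
Step 2: min=11 at 4
  Swap: [6, 11, 96, 28, 30]

After 2 steps: [6, 11, 96, 28, 30]


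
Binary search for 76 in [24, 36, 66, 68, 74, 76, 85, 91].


Step 1: lo=0, hi=7, mid=3, val=68
Step 2: lo=4, hi=7, mid=5, val=76

Found at index 5


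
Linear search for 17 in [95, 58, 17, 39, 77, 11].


i=0: 95!=17
i=1: 58!=17
i=2: 17==17 found!

Found at 2, 3 comps


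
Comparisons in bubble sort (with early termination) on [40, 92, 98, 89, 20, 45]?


Algorithm: bubble sort (with early termination)
Input: [40, 92, 98, 89, 20, 45]
Sorted: [20, 40, 45, 89, 92, 98]

15


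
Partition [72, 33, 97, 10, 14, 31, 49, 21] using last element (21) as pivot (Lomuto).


Pivot: 21
  10 <= 21: swap -> [10, 33, 97, 72, 14, 31, 49, 21]
  14 <= 21: swap -> [10, 14, 97, 72, 33, 31, 49, 21]
Place pivot at 2: [10, 14, 21, 72, 33, 31, 49, 97]

Partitioned: [10, 14, 21, 72, 33, 31, 49, 97]


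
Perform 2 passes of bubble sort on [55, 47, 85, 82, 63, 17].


Initial: [55, 47, 85, 82, 63, 17]
Pass 1: [47, 55, 82, 63, 17, 85] (4 swaps)
Pass 2: [47, 55, 63, 17, 82, 85] (2 swaps)

After 2 passes: [47, 55, 63, 17, 82, 85]


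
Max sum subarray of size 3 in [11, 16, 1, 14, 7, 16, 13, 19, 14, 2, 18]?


[0:3]: 28
[1:4]: 31
[2:5]: 22
[3:6]: 37
[4:7]: 36
[5:8]: 48
[6:9]: 46
[7:10]: 35
[8:11]: 34

Max: 48 at [5:8]


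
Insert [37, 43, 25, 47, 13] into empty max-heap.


Insert 37: [37]
Insert 43: [43, 37]
Insert 25: [43, 37, 25]
Insert 47: [47, 43, 25, 37]
Insert 13: [47, 43, 25, 37, 13]

Final heap: [47, 43, 25, 37, 13]


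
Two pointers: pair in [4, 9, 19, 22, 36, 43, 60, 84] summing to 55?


lo=0(4)+hi=7(84)=88
lo=0(4)+hi=6(60)=64
lo=0(4)+hi=5(43)=47
lo=1(9)+hi=5(43)=52
lo=2(19)+hi=5(43)=62
lo=2(19)+hi=4(36)=55

Yes: 19+36=55


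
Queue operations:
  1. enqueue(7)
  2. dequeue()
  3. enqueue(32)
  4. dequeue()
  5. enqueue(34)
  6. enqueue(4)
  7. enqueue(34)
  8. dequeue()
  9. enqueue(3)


enqueue(7) -> [7]
dequeue()->7, []
enqueue(32) -> [32]
dequeue()->32, []
enqueue(34) -> [34]
enqueue(4) -> [34, 4]
enqueue(34) -> [34, 4, 34]
dequeue()->34, [4, 34]
enqueue(3) -> [4, 34, 3]

Final queue: [4, 34, 3]


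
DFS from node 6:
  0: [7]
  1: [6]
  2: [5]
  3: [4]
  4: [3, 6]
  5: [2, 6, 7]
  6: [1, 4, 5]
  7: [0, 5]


Visit 6, push [5, 4, 1]
Visit 1, push []
Visit 4, push [3]
Visit 3, push []
Visit 5, push [7, 2]
Visit 2, push []
Visit 7, push [0]
Visit 0, push []

DFS order: [6, 1, 4, 3, 5, 2, 7, 0]


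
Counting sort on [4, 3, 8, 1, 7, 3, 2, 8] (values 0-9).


Input: [4, 3, 8, 1, 7, 3, 2, 8]
Counts: [0, 1, 1, 2, 1, 0, 0, 1, 2, 0]

Sorted: [1, 2, 3, 3, 4, 7, 8, 8]


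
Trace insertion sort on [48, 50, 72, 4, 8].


Initial: [48, 50, 72, 4, 8]
Insert 50: [48, 50, 72, 4, 8]
Insert 72: [48, 50, 72, 4, 8]
Insert 4: [4, 48, 50, 72, 8]
Insert 8: [4, 8, 48, 50, 72]

Sorted: [4, 8, 48, 50, 72]


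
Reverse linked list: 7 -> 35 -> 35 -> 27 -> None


Step 1: curr=7, set curr.next=prev(None) | reversed so far: 7
Step 2: curr=35, set curr.next=prev(7) | reversed so far: 35 -> 7
Step 3: curr=35, set curr.next=prev(35) | reversed so far: 35 -> 35 -> 7
Step 4: curr=27, set curr.next=prev(35) | reversed so far: 27 -> 35 -> 35 -> 7

27 -> 35 -> 35 -> 7 -> None


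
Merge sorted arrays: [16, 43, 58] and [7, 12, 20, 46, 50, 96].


Take 7 from B
Take 12 from B
Take 16 from A
Take 20 from B
Take 43 from A
Take 46 from B
Take 50 from B
Take 58 from A

Merged: [7, 12, 16, 20, 43, 46, 50, 58, 96]


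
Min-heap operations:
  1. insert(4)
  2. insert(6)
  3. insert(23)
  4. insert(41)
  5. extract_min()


insert(4) -> [4]
insert(6) -> [4, 6]
insert(23) -> [4, 6, 23]
insert(41) -> [4, 6, 23, 41]
extract_min()->4, [6, 41, 23]

Final heap: [6, 41, 23]


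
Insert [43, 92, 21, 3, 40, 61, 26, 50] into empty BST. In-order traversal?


Insert 43: root
Insert 92: R from 43
Insert 21: L from 43
Insert 3: L from 43 -> L from 21
Insert 40: L from 43 -> R from 21
Insert 61: R from 43 -> L from 92
Insert 26: L from 43 -> R from 21 -> L from 40
Insert 50: R from 43 -> L from 92 -> L from 61

In-order: [3, 21, 26, 40, 43, 50, 61, 92]


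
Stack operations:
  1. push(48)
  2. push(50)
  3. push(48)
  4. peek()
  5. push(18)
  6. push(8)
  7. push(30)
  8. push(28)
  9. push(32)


push(48) -> [48]
push(50) -> [48, 50]
push(48) -> [48, 50, 48]
peek()->48
push(18) -> [48, 50, 48, 18]
push(8) -> [48, 50, 48, 18, 8]
push(30) -> [48, 50, 48, 18, 8, 30]
push(28) -> [48, 50, 48, 18, 8, 30, 28]
push(32) -> [48, 50, 48, 18, 8, 30, 28, 32]

Final stack: [48, 50, 48, 18, 8, 30, 28, 32]


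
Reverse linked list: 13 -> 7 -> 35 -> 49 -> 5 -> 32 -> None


Step 1: curr=13, set curr.next=prev(None) | reversed so far: 13
Step 2: curr=7, set curr.next=prev(13) | reversed so far: 7 -> 13
Step 3: curr=35, set curr.next=prev(7) | reversed so far: 35 -> 7 -> 13
Step 4: curr=49, set curr.next=prev(35) | reversed so far: 49 -> 35 -> 7 -> 13
Step 5: curr=5, set curr.next=prev(49) | reversed so far: 5 -> 49 -> 35 -> 7 -> 13
Step 6: curr=32, set curr.next=prev(5) | reversed so far: 32 -> 5 -> 49 -> 35 -> 7 -> 13

32 -> 5 -> 49 -> 35 -> 7 -> 13 -> None


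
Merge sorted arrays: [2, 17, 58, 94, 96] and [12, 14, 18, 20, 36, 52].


Take 2 from A
Take 12 from B
Take 14 from B
Take 17 from A
Take 18 from B
Take 20 from B
Take 36 from B
Take 52 from B

Merged: [2, 12, 14, 17, 18, 20, 36, 52, 58, 94, 96]


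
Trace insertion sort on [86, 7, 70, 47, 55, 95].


Initial: [86, 7, 70, 47, 55, 95]
Insert 7: [7, 86, 70, 47, 55, 95]
Insert 70: [7, 70, 86, 47, 55, 95]
Insert 47: [7, 47, 70, 86, 55, 95]
Insert 55: [7, 47, 55, 70, 86, 95]
Insert 95: [7, 47, 55, 70, 86, 95]

Sorted: [7, 47, 55, 70, 86, 95]


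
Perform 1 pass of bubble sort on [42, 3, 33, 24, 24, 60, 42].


Initial: [42, 3, 33, 24, 24, 60, 42]
Pass 1: [3, 33, 24, 24, 42, 42, 60] (5 swaps)

After 1 pass: [3, 33, 24, 24, 42, 42, 60]


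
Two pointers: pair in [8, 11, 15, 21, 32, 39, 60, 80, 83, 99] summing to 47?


lo=0(8)+hi=9(99)=107
lo=0(8)+hi=8(83)=91
lo=0(8)+hi=7(80)=88
lo=0(8)+hi=6(60)=68
lo=0(8)+hi=5(39)=47

Yes: 8+39=47


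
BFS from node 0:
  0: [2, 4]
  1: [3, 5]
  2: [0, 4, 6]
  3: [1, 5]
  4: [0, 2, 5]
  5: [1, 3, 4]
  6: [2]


Visit 0, enqueue [2, 4]
Visit 2, enqueue [6]
Visit 4, enqueue [5]
Visit 6, enqueue []
Visit 5, enqueue [1, 3]
Visit 1, enqueue []
Visit 3, enqueue []

BFS order: [0, 2, 4, 6, 5, 1, 3]


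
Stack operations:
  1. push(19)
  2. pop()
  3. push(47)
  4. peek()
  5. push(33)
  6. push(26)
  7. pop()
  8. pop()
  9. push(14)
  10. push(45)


push(19) -> [19]
pop()->19, []
push(47) -> [47]
peek()->47
push(33) -> [47, 33]
push(26) -> [47, 33, 26]
pop()->26, [47, 33]
pop()->33, [47]
push(14) -> [47, 14]
push(45) -> [47, 14, 45]

Final stack: [47, 14, 45]


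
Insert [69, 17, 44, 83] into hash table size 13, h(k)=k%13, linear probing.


Insert 69: h=4 -> slot 4
Insert 17: h=4, 1 probes -> slot 5
Insert 44: h=5, 1 probes -> slot 6
Insert 83: h=5, 2 probes -> slot 7

Table: [None, None, None, None, 69, 17, 44, 83, None, None, None, None, None]


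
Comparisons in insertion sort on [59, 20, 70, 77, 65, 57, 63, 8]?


Algorithm: insertion sort
Input: [59, 20, 70, 77, 65, 57, 63, 8]
Sorted: [8, 20, 57, 59, 63, 65, 70, 77]

22


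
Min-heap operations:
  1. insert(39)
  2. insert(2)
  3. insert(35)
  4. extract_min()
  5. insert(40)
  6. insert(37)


insert(39) -> [39]
insert(2) -> [2, 39]
insert(35) -> [2, 39, 35]
extract_min()->2, [35, 39]
insert(40) -> [35, 39, 40]
insert(37) -> [35, 37, 40, 39]

Final heap: [35, 37, 40, 39]


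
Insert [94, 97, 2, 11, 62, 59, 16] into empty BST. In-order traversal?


Insert 94: root
Insert 97: R from 94
Insert 2: L from 94
Insert 11: L from 94 -> R from 2
Insert 62: L from 94 -> R from 2 -> R from 11
Insert 59: L from 94 -> R from 2 -> R from 11 -> L from 62
Insert 16: L from 94 -> R from 2 -> R from 11 -> L from 62 -> L from 59

In-order: [2, 11, 16, 59, 62, 94, 97]


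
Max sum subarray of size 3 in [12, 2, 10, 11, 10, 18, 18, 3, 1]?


[0:3]: 24
[1:4]: 23
[2:5]: 31
[3:6]: 39
[4:7]: 46
[5:8]: 39
[6:9]: 22

Max: 46 at [4:7]


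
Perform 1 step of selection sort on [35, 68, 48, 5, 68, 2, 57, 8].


Initial: [35, 68, 48, 5, 68, 2, 57, 8]
Step 1: min=2 at 5
  Swap: [2, 68, 48, 5, 68, 35, 57, 8]

After 1 step: [2, 68, 48, 5, 68, 35, 57, 8]


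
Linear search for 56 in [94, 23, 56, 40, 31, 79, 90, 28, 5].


i=0: 94!=56
i=1: 23!=56
i=2: 56==56 found!

Found at 2, 3 comps


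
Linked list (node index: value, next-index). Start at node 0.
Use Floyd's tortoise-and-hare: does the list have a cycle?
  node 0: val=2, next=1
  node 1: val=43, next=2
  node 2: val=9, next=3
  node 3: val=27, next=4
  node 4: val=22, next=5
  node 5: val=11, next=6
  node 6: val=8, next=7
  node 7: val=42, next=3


Floyd's tortoise (slow, +1) and hare (fast, +2):
  init: slow=0, fast=0
  step 1: slow=1, fast=2
  step 2: slow=2, fast=4
  step 3: slow=3, fast=6
  step 4: slow=4, fast=3
  step 5: slow=5, fast=5
  slow == fast at node 5: cycle detected

Cycle: yes


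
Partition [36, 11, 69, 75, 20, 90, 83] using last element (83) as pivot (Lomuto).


Pivot: 83
  36 <= 83: advance i (no swap)
  11 <= 83: advance i (no swap)
  69 <= 83: advance i (no swap)
  75 <= 83: advance i (no swap)
  20 <= 83: advance i (no swap)
Place pivot at 5: [36, 11, 69, 75, 20, 83, 90]

Partitioned: [36, 11, 69, 75, 20, 83, 90]


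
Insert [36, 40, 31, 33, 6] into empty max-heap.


Insert 36: [36]
Insert 40: [40, 36]
Insert 31: [40, 36, 31]
Insert 33: [40, 36, 31, 33]
Insert 6: [40, 36, 31, 33, 6]

Final heap: [40, 36, 31, 33, 6]


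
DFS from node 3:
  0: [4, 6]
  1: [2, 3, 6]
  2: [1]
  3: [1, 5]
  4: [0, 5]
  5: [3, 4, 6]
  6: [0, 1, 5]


Visit 3, push [5, 1]
Visit 1, push [6, 2]
Visit 2, push []
Visit 6, push [5, 0]
Visit 0, push [4]
Visit 4, push [5]
Visit 5, push []

DFS order: [3, 1, 2, 6, 0, 4, 5]


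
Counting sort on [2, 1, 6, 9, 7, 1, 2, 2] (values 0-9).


Input: [2, 1, 6, 9, 7, 1, 2, 2]
Counts: [0, 2, 3, 0, 0, 0, 1, 1, 0, 1]

Sorted: [1, 1, 2, 2, 2, 6, 7, 9]


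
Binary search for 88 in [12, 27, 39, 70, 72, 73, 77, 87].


Step 1: lo=0, hi=7, mid=3, val=70
Step 2: lo=4, hi=7, mid=5, val=73
Step 3: lo=6, hi=7, mid=6, val=77
Step 4: lo=7, hi=7, mid=7, val=87

Not found


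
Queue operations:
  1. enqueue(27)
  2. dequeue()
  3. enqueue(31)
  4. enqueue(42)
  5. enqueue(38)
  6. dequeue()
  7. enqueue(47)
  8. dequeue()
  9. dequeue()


enqueue(27) -> [27]
dequeue()->27, []
enqueue(31) -> [31]
enqueue(42) -> [31, 42]
enqueue(38) -> [31, 42, 38]
dequeue()->31, [42, 38]
enqueue(47) -> [42, 38, 47]
dequeue()->42, [38, 47]
dequeue()->38, [47]

Final queue: [47]


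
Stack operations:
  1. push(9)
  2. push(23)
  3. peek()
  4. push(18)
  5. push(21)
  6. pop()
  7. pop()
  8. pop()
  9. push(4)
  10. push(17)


push(9) -> [9]
push(23) -> [9, 23]
peek()->23
push(18) -> [9, 23, 18]
push(21) -> [9, 23, 18, 21]
pop()->21, [9, 23, 18]
pop()->18, [9, 23]
pop()->23, [9]
push(4) -> [9, 4]
push(17) -> [9, 4, 17]

Final stack: [9, 4, 17]


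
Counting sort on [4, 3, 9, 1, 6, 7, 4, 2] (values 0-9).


Input: [4, 3, 9, 1, 6, 7, 4, 2]
Counts: [0, 1, 1, 1, 2, 0, 1, 1, 0, 1]

Sorted: [1, 2, 3, 4, 4, 6, 7, 9]


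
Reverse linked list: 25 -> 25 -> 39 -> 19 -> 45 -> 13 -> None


Step 1: curr=25, set curr.next=prev(None) | reversed so far: 25
Step 2: curr=25, set curr.next=prev(25) | reversed so far: 25 -> 25
Step 3: curr=39, set curr.next=prev(25) | reversed so far: 39 -> 25 -> 25
Step 4: curr=19, set curr.next=prev(39) | reversed so far: 19 -> 39 -> 25 -> 25
Step 5: curr=45, set curr.next=prev(19) | reversed so far: 45 -> 19 -> 39 -> 25 -> 25
Step 6: curr=13, set curr.next=prev(45) | reversed so far: 13 -> 45 -> 19 -> 39 -> 25 -> 25

13 -> 45 -> 19 -> 39 -> 25 -> 25 -> None


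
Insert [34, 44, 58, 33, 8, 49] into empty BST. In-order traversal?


Insert 34: root
Insert 44: R from 34
Insert 58: R from 34 -> R from 44
Insert 33: L from 34
Insert 8: L from 34 -> L from 33
Insert 49: R from 34 -> R from 44 -> L from 58

In-order: [8, 33, 34, 44, 49, 58]


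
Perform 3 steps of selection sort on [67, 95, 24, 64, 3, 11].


Initial: [67, 95, 24, 64, 3, 11]
Step 1: min=3 at 4
  Swap: [3, 95, 24, 64, 67, 11]
Step 2: min=11 at 5
  Swap: [3, 11, 24, 64, 67, 95]
Step 3: min=24 at 2
  Swap: [3, 11, 24, 64, 67, 95]

After 3 steps: [3, 11, 24, 64, 67, 95]


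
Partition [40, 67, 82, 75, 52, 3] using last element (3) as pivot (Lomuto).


Pivot: 3
Place pivot at 0: [3, 67, 82, 75, 52, 40]

Partitioned: [3, 67, 82, 75, 52, 40]


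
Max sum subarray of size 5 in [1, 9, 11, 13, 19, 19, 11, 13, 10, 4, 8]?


[0:5]: 53
[1:6]: 71
[2:7]: 73
[3:8]: 75
[4:9]: 72
[5:10]: 57
[6:11]: 46

Max: 75 at [3:8]


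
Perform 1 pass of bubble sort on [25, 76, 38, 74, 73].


Initial: [25, 76, 38, 74, 73]
Pass 1: [25, 38, 74, 73, 76] (3 swaps)

After 1 pass: [25, 38, 74, 73, 76]


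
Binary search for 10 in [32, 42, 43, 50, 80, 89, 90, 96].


Step 1: lo=0, hi=7, mid=3, val=50
Step 2: lo=0, hi=2, mid=1, val=42
Step 3: lo=0, hi=0, mid=0, val=32

Not found


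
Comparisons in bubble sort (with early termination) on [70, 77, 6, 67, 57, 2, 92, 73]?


Algorithm: bubble sort (with early termination)
Input: [70, 77, 6, 67, 57, 2, 92, 73]
Sorted: [2, 6, 57, 67, 70, 73, 77, 92]

27


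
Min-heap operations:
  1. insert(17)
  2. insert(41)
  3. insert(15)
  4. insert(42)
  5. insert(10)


insert(17) -> [17]
insert(41) -> [17, 41]
insert(15) -> [15, 41, 17]
insert(42) -> [15, 41, 17, 42]
insert(10) -> [10, 15, 17, 42, 41]

Final heap: [10, 15, 17, 42, 41]


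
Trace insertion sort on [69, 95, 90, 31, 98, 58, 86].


Initial: [69, 95, 90, 31, 98, 58, 86]
Insert 95: [69, 95, 90, 31, 98, 58, 86]
Insert 90: [69, 90, 95, 31, 98, 58, 86]
Insert 31: [31, 69, 90, 95, 98, 58, 86]
Insert 98: [31, 69, 90, 95, 98, 58, 86]
Insert 58: [31, 58, 69, 90, 95, 98, 86]
Insert 86: [31, 58, 69, 86, 90, 95, 98]

Sorted: [31, 58, 69, 86, 90, 95, 98]


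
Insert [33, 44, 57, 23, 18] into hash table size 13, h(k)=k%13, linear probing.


Insert 33: h=7 -> slot 7
Insert 44: h=5 -> slot 5
Insert 57: h=5, 1 probes -> slot 6
Insert 23: h=10 -> slot 10
Insert 18: h=5, 3 probes -> slot 8

Table: [None, None, None, None, None, 44, 57, 33, 18, None, 23, None, None]


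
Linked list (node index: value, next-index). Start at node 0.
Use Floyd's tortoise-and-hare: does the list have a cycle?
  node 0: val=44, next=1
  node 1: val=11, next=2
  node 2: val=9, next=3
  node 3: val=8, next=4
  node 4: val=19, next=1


Floyd's tortoise (slow, +1) and hare (fast, +2):
  init: slow=0, fast=0
  step 1: slow=1, fast=2
  step 2: slow=2, fast=4
  step 3: slow=3, fast=2
  step 4: slow=4, fast=4
  slow == fast at node 4: cycle detected

Cycle: yes


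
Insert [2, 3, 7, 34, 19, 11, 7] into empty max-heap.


Insert 2: [2]
Insert 3: [3, 2]
Insert 7: [7, 2, 3]
Insert 34: [34, 7, 3, 2]
Insert 19: [34, 19, 3, 2, 7]
Insert 11: [34, 19, 11, 2, 7, 3]
Insert 7: [34, 19, 11, 2, 7, 3, 7]

Final heap: [34, 19, 11, 2, 7, 3, 7]


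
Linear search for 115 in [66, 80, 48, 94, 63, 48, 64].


i=0: 66!=115
i=1: 80!=115
i=2: 48!=115
i=3: 94!=115
i=4: 63!=115
i=5: 48!=115
i=6: 64!=115

Not found, 7 comps


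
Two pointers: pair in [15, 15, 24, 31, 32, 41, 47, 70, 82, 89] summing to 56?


lo=0(15)+hi=9(89)=104
lo=0(15)+hi=8(82)=97
lo=0(15)+hi=7(70)=85
lo=0(15)+hi=6(47)=62
lo=0(15)+hi=5(41)=56

Yes: 15+41=56


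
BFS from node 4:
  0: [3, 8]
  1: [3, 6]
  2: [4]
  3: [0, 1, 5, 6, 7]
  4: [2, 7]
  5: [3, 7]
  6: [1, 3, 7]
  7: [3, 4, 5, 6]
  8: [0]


Visit 4, enqueue [2, 7]
Visit 2, enqueue []
Visit 7, enqueue [3, 5, 6]
Visit 3, enqueue [0, 1]
Visit 5, enqueue []
Visit 6, enqueue []
Visit 0, enqueue [8]
Visit 1, enqueue []
Visit 8, enqueue []

BFS order: [4, 2, 7, 3, 5, 6, 0, 1, 8]


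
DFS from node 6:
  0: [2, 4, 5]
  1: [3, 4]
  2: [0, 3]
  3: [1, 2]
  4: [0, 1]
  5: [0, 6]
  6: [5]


Visit 6, push [5]
Visit 5, push [0]
Visit 0, push [4, 2]
Visit 2, push [3]
Visit 3, push [1]
Visit 1, push [4]
Visit 4, push []

DFS order: [6, 5, 0, 2, 3, 1, 4]


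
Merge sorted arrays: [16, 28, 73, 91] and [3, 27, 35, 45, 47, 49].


Take 3 from B
Take 16 from A
Take 27 from B
Take 28 from A
Take 35 from B
Take 45 from B
Take 47 from B
Take 49 from B

Merged: [3, 16, 27, 28, 35, 45, 47, 49, 73, 91]


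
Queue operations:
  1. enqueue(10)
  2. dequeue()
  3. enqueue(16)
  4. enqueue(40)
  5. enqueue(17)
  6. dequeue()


enqueue(10) -> [10]
dequeue()->10, []
enqueue(16) -> [16]
enqueue(40) -> [16, 40]
enqueue(17) -> [16, 40, 17]
dequeue()->16, [40, 17]

Final queue: [40, 17]


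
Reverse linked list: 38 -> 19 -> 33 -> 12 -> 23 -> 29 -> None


Step 1: curr=38, set curr.next=prev(None) | reversed so far: 38
Step 2: curr=19, set curr.next=prev(38) | reversed so far: 19 -> 38
Step 3: curr=33, set curr.next=prev(19) | reversed so far: 33 -> 19 -> 38
Step 4: curr=12, set curr.next=prev(33) | reversed so far: 12 -> 33 -> 19 -> 38
Step 5: curr=23, set curr.next=prev(12) | reversed so far: 23 -> 12 -> 33 -> 19 -> 38
Step 6: curr=29, set curr.next=prev(23) | reversed so far: 29 -> 23 -> 12 -> 33 -> 19 -> 38

29 -> 23 -> 12 -> 33 -> 19 -> 38 -> None


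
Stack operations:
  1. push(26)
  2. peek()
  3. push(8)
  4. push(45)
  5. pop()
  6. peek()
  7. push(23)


push(26) -> [26]
peek()->26
push(8) -> [26, 8]
push(45) -> [26, 8, 45]
pop()->45, [26, 8]
peek()->8
push(23) -> [26, 8, 23]

Final stack: [26, 8, 23]


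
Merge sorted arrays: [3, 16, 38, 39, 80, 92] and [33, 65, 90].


Take 3 from A
Take 16 from A
Take 33 from B
Take 38 from A
Take 39 from A
Take 65 from B
Take 80 from A
Take 90 from B

Merged: [3, 16, 33, 38, 39, 65, 80, 90, 92]


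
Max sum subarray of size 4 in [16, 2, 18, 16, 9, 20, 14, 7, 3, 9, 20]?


[0:4]: 52
[1:5]: 45
[2:6]: 63
[3:7]: 59
[4:8]: 50
[5:9]: 44
[6:10]: 33
[7:11]: 39

Max: 63 at [2:6]


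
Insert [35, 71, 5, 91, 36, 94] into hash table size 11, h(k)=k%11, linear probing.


Insert 35: h=2 -> slot 2
Insert 71: h=5 -> slot 5
Insert 5: h=5, 1 probes -> slot 6
Insert 91: h=3 -> slot 3
Insert 36: h=3, 1 probes -> slot 4
Insert 94: h=6, 1 probes -> slot 7

Table: [None, None, 35, 91, 36, 71, 5, 94, None, None, None]


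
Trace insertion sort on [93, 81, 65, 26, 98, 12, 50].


Initial: [93, 81, 65, 26, 98, 12, 50]
Insert 81: [81, 93, 65, 26, 98, 12, 50]
Insert 65: [65, 81, 93, 26, 98, 12, 50]
Insert 26: [26, 65, 81, 93, 98, 12, 50]
Insert 98: [26, 65, 81, 93, 98, 12, 50]
Insert 12: [12, 26, 65, 81, 93, 98, 50]
Insert 50: [12, 26, 50, 65, 81, 93, 98]

Sorted: [12, 26, 50, 65, 81, 93, 98]


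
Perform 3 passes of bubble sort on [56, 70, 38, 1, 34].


Initial: [56, 70, 38, 1, 34]
Pass 1: [56, 38, 1, 34, 70] (3 swaps)
Pass 2: [38, 1, 34, 56, 70] (3 swaps)
Pass 3: [1, 34, 38, 56, 70] (2 swaps)

After 3 passes: [1, 34, 38, 56, 70]


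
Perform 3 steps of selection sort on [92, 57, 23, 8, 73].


Initial: [92, 57, 23, 8, 73]
Step 1: min=8 at 3
  Swap: [8, 57, 23, 92, 73]
Step 2: min=23 at 2
  Swap: [8, 23, 57, 92, 73]
Step 3: min=57 at 2
  Swap: [8, 23, 57, 92, 73]

After 3 steps: [8, 23, 57, 92, 73]


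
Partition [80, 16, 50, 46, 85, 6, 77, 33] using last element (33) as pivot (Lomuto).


Pivot: 33
  16 <= 33: swap -> [16, 80, 50, 46, 85, 6, 77, 33]
  6 <= 33: swap -> [16, 6, 50, 46, 85, 80, 77, 33]
Place pivot at 2: [16, 6, 33, 46, 85, 80, 77, 50]

Partitioned: [16, 6, 33, 46, 85, 80, 77, 50]


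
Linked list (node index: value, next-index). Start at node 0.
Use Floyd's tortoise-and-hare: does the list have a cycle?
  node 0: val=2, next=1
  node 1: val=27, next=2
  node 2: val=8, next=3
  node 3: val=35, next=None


Floyd's tortoise (slow, +1) and hare (fast, +2):
  init: slow=0, fast=0
  step 1: slow=1, fast=2
  step 2: fast 2->3->None, no cycle

Cycle: no


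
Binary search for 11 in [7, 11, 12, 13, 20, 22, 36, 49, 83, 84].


Step 1: lo=0, hi=9, mid=4, val=20
Step 2: lo=0, hi=3, mid=1, val=11

Found at index 1


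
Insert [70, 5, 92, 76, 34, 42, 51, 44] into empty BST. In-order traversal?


Insert 70: root
Insert 5: L from 70
Insert 92: R from 70
Insert 76: R from 70 -> L from 92
Insert 34: L from 70 -> R from 5
Insert 42: L from 70 -> R from 5 -> R from 34
Insert 51: L from 70 -> R from 5 -> R from 34 -> R from 42
Insert 44: L from 70 -> R from 5 -> R from 34 -> R from 42 -> L from 51

In-order: [5, 34, 42, 44, 51, 70, 76, 92]


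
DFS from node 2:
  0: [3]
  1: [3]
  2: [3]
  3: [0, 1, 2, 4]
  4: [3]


Visit 2, push [3]
Visit 3, push [4, 1, 0]
Visit 0, push []
Visit 1, push []
Visit 4, push []

DFS order: [2, 3, 0, 1, 4]


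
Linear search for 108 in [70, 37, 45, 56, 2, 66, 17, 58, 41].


i=0: 70!=108
i=1: 37!=108
i=2: 45!=108
i=3: 56!=108
i=4: 2!=108
i=5: 66!=108
i=6: 17!=108
i=7: 58!=108
i=8: 41!=108

Not found, 9 comps


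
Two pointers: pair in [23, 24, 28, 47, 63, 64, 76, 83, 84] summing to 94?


lo=0(23)+hi=8(84)=107
lo=0(23)+hi=7(83)=106
lo=0(23)+hi=6(76)=99
lo=0(23)+hi=5(64)=87
lo=1(24)+hi=5(64)=88
lo=2(28)+hi=5(64)=92
lo=3(47)+hi=5(64)=111
lo=3(47)+hi=4(63)=110

No pair found


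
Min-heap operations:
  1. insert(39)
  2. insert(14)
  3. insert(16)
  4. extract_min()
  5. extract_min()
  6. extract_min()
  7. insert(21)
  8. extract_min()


insert(39) -> [39]
insert(14) -> [14, 39]
insert(16) -> [14, 39, 16]
extract_min()->14, [16, 39]
extract_min()->16, [39]
extract_min()->39, []
insert(21) -> [21]
extract_min()->21, []

Final heap: []


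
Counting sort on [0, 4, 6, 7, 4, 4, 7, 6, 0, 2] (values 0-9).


Input: [0, 4, 6, 7, 4, 4, 7, 6, 0, 2]
Counts: [2, 0, 1, 0, 3, 0, 2, 2, 0, 0]

Sorted: [0, 0, 2, 4, 4, 4, 6, 6, 7, 7]


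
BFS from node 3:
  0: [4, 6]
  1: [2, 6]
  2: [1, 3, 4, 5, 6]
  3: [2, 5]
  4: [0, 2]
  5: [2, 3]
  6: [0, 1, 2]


Visit 3, enqueue [2, 5]
Visit 2, enqueue [1, 4, 6]
Visit 5, enqueue []
Visit 1, enqueue []
Visit 4, enqueue [0]
Visit 6, enqueue []
Visit 0, enqueue []

BFS order: [3, 2, 5, 1, 4, 6, 0]


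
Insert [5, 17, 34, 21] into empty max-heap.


Insert 5: [5]
Insert 17: [17, 5]
Insert 34: [34, 5, 17]
Insert 21: [34, 21, 17, 5]

Final heap: [34, 21, 17, 5]


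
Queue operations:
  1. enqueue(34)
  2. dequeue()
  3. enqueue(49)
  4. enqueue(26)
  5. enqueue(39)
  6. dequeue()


enqueue(34) -> [34]
dequeue()->34, []
enqueue(49) -> [49]
enqueue(26) -> [49, 26]
enqueue(39) -> [49, 26, 39]
dequeue()->49, [26, 39]

Final queue: [26, 39]


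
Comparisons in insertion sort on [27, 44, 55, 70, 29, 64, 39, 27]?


Algorithm: insertion sort
Input: [27, 44, 55, 70, 29, 64, 39, 27]
Sorted: [27, 27, 29, 39, 44, 55, 64, 70]

21


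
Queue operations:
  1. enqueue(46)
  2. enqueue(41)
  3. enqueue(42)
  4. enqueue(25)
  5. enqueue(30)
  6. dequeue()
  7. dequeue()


enqueue(46) -> [46]
enqueue(41) -> [46, 41]
enqueue(42) -> [46, 41, 42]
enqueue(25) -> [46, 41, 42, 25]
enqueue(30) -> [46, 41, 42, 25, 30]
dequeue()->46, [41, 42, 25, 30]
dequeue()->41, [42, 25, 30]

Final queue: [42, 25, 30]


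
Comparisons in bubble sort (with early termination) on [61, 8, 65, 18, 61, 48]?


Algorithm: bubble sort (with early termination)
Input: [61, 8, 65, 18, 61, 48]
Sorted: [8, 18, 48, 61, 61, 65]

14


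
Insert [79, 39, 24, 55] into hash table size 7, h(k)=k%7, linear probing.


Insert 79: h=2 -> slot 2
Insert 39: h=4 -> slot 4
Insert 24: h=3 -> slot 3
Insert 55: h=6 -> slot 6

Table: [None, None, 79, 24, 39, None, 55]


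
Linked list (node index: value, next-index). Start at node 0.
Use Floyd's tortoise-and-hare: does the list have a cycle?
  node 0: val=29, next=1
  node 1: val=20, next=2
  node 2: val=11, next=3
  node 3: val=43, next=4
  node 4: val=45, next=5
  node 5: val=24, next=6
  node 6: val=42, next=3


Floyd's tortoise (slow, +1) and hare (fast, +2):
  init: slow=0, fast=0
  step 1: slow=1, fast=2
  step 2: slow=2, fast=4
  step 3: slow=3, fast=6
  step 4: slow=4, fast=4
  slow == fast at node 4: cycle detected

Cycle: yes


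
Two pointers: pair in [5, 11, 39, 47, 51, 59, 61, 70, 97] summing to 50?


lo=0(5)+hi=8(97)=102
lo=0(5)+hi=7(70)=75
lo=0(5)+hi=6(61)=66
lo=0(5)+hi=5(59)=64
lo=0(5)+hi=4(51)=56
lo=0(5)+hi=3(47)=52
lo=0(5)+hi=2(39)=44
lo=1(11)+hi=2(39)=50

Yes: 11+39=50


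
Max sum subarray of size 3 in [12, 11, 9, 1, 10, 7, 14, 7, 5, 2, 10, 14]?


[0:3]: 32
[1:4]: 21
[2:5]: 20
[3:6]: 18
[4:7]: 31
[5:8]: 28
[6:9]: 26
[7:10]: 14
[8:11]: 17
[9:12]: 26

Max: 32 at [0:3]


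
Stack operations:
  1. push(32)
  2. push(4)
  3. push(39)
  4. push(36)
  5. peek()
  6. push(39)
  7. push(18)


push(32) -> [32]
push(4) -> [32, 4]
push(39) -> [32, 4, 39]
push(36) -> [32, 4, 39, 36]
peek()->36
push(39) -> [32, 4, 39, 36, 39]
push(18) -> [32, 4, 39, 36, 39, 18]

Final stack: [32, 4, 39, 36, 39, 18]


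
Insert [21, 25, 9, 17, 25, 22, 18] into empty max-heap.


Insert 21: [21]
Insert 25: [25, 21]
Insert 9: [25, 21, 9]
Insert 17: [25, 21, 9, 17]
Insert 25: [25, 25, 9, 17, 21]
Insert 22: [25, 25, 22, 17, 21, 9]
Insert 18: [25, 25, 22, 17, 21, 9, 18]

Final heap: [25, 25, 22, 17, 21, 9, 18]


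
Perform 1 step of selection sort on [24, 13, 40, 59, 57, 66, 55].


Initial: [24, 13, 40, 59, 57, 66, 55]
Step 1: min=13 at 1
  Swap: [13, 24, 40, 59, 57, 66, 55]

After 1 step: [13, 24, 40, 59, 57, 66, 55]


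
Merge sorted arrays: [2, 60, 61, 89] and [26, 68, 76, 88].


Take 2 from A
Take 26 from B
Take 60 from A
Take 61 from A
Take 68 from B
Take 76 from B
Take 88 from B

Merged: [2, 26, 60, 61, 68, 76, 88, 89]


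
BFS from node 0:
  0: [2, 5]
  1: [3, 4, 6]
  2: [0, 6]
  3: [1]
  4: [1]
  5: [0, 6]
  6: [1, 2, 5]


Visit 0, enqueue [2, 5]
Visit 2, enqueue [6]
Visit 5, enqueue []
Visit 6, enqueue [1]
Visit 1, enqueue [3, 4]
Visit 3, enqueue []
Visit 4, enqueue []

BFS order: [0, 2, 5, 6, 1, 3, 4]


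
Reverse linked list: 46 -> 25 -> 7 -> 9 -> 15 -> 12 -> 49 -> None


Step 1: curr=46, set curr.next=prev(None) | reversed so far: 46
Step 2: curr=25, set curr.next=prev(46) | reversed so far: 25 -> 46
Step 3: curr=7, set curr.next=prev(25) | reversed so far: 7 -> 25 -> 46
Step 4: curr=9, set curr.next=prev(7) | reversed so far: 9 -> 7 -> 25 -> 46
Step 5: curr=15, set curr.next=prev(9) | reversed so far: 15 -> 9 -> 7 -> 25 -> 46
Step 6: curr=12, set curr.next=prev(15) | reversed so far: 12 -> 15 -> 9 -> 7 -> 25 -> 46
Step 7: curr=49, set curr.next=prev(12) | reversed so far: 49 -> 12 -> 15 -> 9 -> 7 -> 25 -> 46

49 -> 12 -> 15 -> 9 -> 7 -> 25 -> 46 -> None


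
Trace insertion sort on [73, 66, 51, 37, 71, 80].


Initial: [73, 66, 51, 37, 71, 80]
Insert 66: [66, 73, 51, 37, 71, 80]
Insert 51: [51, 66, 73, 37, 71, 80]
Insert 37: [37, 51, 66, 73, 71, 80]
Insert 71: [37, 51, 66, 71, 73, 80]
Insert 80: [37, 51, 66, 71, 73, 80]

Sorted: [37, 51, 66, 71, 73, 80]


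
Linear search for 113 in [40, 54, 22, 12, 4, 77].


i=0: 40!=113
i=1: 54!=113
i=2: 22!=113
i=3: 12!=113
i=4: 4!=113
i=5: 77!=113

Not found, 6 comps


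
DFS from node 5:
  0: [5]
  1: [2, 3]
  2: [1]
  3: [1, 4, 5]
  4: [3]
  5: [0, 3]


Visit 5, push [3, 0]
Visit 0, push []
Visit 3, push [4, 1]
Visit 1, push [2]
Visit 2, push []
Visit 4, push []

DFS order: [5, 0, 3, 1, 2, 4]


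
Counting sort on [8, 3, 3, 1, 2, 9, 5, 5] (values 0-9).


Input: [8, 3, 3, 1, 2, 9, 5, 5]
Counts: [0, 1, 1, 2, 0, 2, 0, 0, 1, 1]

Sorted: [1, 2, 3, 3, 5, 5, 8, 9]


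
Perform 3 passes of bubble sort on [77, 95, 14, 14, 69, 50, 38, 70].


Initial: [77, 95, 14, 14, 69, 50, 38, 70]
Pass 1: [77, 14, 14, 69, 50, 38, 70, 95] (6 swaps)
Pass 2: [14, 14, 69, 50, 38, 70, 77, 95] (6 swaps)
Pass 3: [14, 14, 50, 38, 69, 70, 77, 95] (2 swaps)

After 3 passes: [14, 14, 50, 38, 69, 70, 77, 95]


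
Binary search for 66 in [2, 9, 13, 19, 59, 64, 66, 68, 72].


Step 1: lo=0, hi=8, mid=4, val=59
Step 2: lo=5, hi=8, mid=6, val=66

Found at index 6


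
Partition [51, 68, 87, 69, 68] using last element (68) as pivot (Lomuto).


Pivot: 68
  51 <= 68: advance i (no swap)
  68 <= 68: advance i (no swap)
Place pivot at 2: [51, 68, 68, 69, 87]

Partitioned: [51, 68, 68, 69, 87]


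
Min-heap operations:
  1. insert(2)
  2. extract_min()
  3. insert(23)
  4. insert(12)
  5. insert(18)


insert(2) -> [2]
extract_min()->2, []
insert(23) -> [23]
insert(12) -> [12, 23]
insert(18) -> [12, 23, 18]

Final heap: [12, 23, 18]


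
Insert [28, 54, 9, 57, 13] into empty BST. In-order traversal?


Insert 28: root
Insert 54: R from 28
Insert 9: L from 28
Insert 57: R from 28 -> R from 54
Insert 13: L from 28 -> R from 9

In-order: [9, 13, 28, 54, 57]


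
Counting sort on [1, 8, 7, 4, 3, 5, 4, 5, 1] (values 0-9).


Input: [1, 8, 7, 4, 3, 5, 4, 5, 1]
Counts: [0, 2, 0, 1, 2, 2, 0, 1, 1, 0]

Sorted: [1, 1, 3, 4, 4, 5, 5, 7, 8]


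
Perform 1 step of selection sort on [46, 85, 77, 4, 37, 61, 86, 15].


Initial: [46, 85, 77, 4, 37, 61, 86, 15]
Step 1: min=4 at 3
  Swap: [4, 85, 77, 46, 37, 61, 86, 15]

After 1 step: [4, 85, 77, 46, 37, 61, 86, 15]


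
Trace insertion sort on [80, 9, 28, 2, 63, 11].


Initial: [80, 9, 28, 2, 63, 11]
Insert 9: [9, 80, 28, 2, 63, 11]
Insert 28: [9, 28, 80, 2, 63, 11]
Insert 2: [2, 9, 28, 80, 63, 11]
Insert 63: [2, 9, 28, 63, 80, 11]
Insert 11: [2, 9, 11, 28, 63, 80]

Sorted: [2, 9, 11, 28, 63, 80]


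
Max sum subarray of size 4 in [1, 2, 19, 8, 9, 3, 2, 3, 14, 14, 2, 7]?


[0:4]: 30
[1:5]: 38
[2:6]: 39
[3:7]: 22
[4:8]: 17
[5:9]: 22
[6:10]: 33
[7:11]: 33
[8:12]: 37

Max: 39 at [2:6]


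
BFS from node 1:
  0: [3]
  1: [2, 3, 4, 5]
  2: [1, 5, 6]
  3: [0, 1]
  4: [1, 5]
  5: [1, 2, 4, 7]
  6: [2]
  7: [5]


Visit 1, enqueue [2, 3, 4, 5]
Visit 2, enqueue [6]
Visit 3, enqueue [0]
Visit 4, enqueue []
Visit 5, enqueue [7]
Visit 6, enqueue []
Visit 0, enqueue []
Visit 7, enqueue []

BFS order: [1, 2, 3, 4, 5, 6, 0, 7]


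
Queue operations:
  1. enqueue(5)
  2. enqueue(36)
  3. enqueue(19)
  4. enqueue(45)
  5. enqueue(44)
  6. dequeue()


enqueue(5) -> [5]
enqueue(36) -> [5, 36]
enqueue(19) -> [5, 36, 19]
enqueue(45) -> [5, 36, 19, 45]
enqueue(44) -> [5, 36, 19, 45, 44]
dequeue()->5, [36, 19, 45, 44]

Final queue: [36, 19, 45, 44]


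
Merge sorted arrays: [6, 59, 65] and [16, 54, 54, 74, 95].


Take 6 from A
Take 16 from B
Take 54 from B
Take 54 from B
Take 59 from A
Take 65 from A

Merged: [6, 16, 54, 54, 59, 65, 74, 95]


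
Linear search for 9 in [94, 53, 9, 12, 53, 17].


i=0: 94!=9
i=1: 53!=9
i=2: 9==9 found!

Found at 2, 3 comps


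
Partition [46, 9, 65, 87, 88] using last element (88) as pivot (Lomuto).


Pivot: 88
  46 <= 88: advance i (no swap)
  9 <= 88: advance i (no swap)
  65 <= 88: advance i (no swap)
  87 <= 88: advance i (no swap)
Place pivot at 4: [46, 9, 65, 87, 88]

Partitioned: [46, 9, 65, 87, 88]


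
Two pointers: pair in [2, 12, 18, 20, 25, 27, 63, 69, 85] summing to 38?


lo=0(2)+hi=8(85)=87
lo=0(2)+hi=7(69)=71
lo=0(2)+hi=6(63)=65
lo=0(2)+hi=5(27)=29
lo=1(12)+hi=5(27)=39
lo=1(12)+hi=4(25)=37
lo=2(18)+hi=4(25)=43
lo=2(18)+hi=3(20)=38

Yes: 18+20=38


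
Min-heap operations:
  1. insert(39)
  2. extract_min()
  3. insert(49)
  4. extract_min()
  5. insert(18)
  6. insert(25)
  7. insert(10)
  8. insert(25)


insert(39) -> [39]
extract_min()->39, []
insert(49) -> [49]
extract_min()->49, []
insert(18) -> [18]
insert(25) -> [18, 25]
insert(10) -> [10, 25, 18]
insert(25) -> [10, 25, 18, 25]

Final heap: [10, 25, 18, 25]


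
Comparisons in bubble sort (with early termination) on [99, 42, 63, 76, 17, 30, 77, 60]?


Algorithm: bubble sort (with early termination)
Input: [99, 42, 63, 76, 17, 30, 77, 60]
Sorted: [17, 30, 42, 60, 63, 76, 77, 99]

25


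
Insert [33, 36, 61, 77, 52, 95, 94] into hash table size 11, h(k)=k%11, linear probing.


Insert 33: h=0 -> slot 0
Insert 36: h=3 -> slot 3
Insert 61: h=6 -> slot 6
Insert 77: h=0, 1 probes -> slot 1
Insert 52: h=8 -> slot 8
Insert 95: h=7 -> slot 7
Insert 94: h=6, 3 probes -> slot 9

Table: [33, 77, None, 36, None, None, 61, 95, 52, 94, None]


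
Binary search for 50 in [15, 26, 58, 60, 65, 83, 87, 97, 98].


Step 1: lo=0, hi=8, mid=4, val=65
Step 2: lo=0, hi=3, mid=1, val=26
Step 3: lo=2, hi=3, mid=2, val=58

Not found


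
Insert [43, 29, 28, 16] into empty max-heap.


Insert 43: [43]
Insert 29: [43, 29]
Insert 28: [43, 29, 28]
Insert 16: [43, 29, 28, 16]

Final heap: [43, 29, 28, 16]


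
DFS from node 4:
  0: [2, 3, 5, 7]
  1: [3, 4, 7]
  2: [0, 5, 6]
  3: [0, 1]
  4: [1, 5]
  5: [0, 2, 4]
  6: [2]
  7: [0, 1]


Visit 4, push [5, 1]
Visit 1, push [7, 3]
Visit 3, push [0]
Visit 0, push [7, 5, 2]
Visit 2, push [6, 5]
Visit 5, push []
Visit 6, push []
Visit 7, push []

DFS order: [4, 1, 3, 0, 2, 5, 6, 7]


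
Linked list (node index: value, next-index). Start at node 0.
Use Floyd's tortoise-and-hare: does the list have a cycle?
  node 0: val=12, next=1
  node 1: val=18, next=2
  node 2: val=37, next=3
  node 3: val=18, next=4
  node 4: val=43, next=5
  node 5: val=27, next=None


Floyd's tortoise (slow, +1) and hare (fast, +2):
  init: slow=0, fast=0
  step 1: slow=1, fast=2
  step 2: slow=2, fast=4
  step 3: fast 4->5->None, no cycle

Cycle: no


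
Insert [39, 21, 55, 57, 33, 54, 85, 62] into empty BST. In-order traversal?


Insert 39: root
Insert 21: L from 39
Insert 55: R from 39
Insert 57: R from 39 -> R from 55
Insert 33: L from 39 -> R from 21
Insert 54: R from 39 -> L from 55
Insert 85: R from 39 -> R from 55 -> R from 57
Insert 62: R from 39 -> R from 55 -> R from 57 -> L from 85

In-order: [21, 33, 39, 54, 55, 57, 62, 85]


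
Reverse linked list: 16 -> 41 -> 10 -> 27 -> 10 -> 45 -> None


Step 1: curr=16, set curr.next=prev(None) | reversed so far: 16
Step 2: curr=41, set curr.next=prev(16) | reversed so far: 41 -> 16
Step 3: curr=10, set curr.next=prev(41) | reversed so far: 10 -> 41 -> 16
Step 4: curr=27, set curr.next=prev(10) | reversed so far: 27 -> 10 -> 41 -> 16
Step 5: curr=10, set curr.next=prev(27) | reversed so far: 10 -> 27 -> 10 -> 41 -> 16
Step 6: curr=45, set curr.next=prev(10) | reversed so far: 45 -> 10 -> 27 -> 10 -> 41 -> 16

45 -> 10 -> 27 -> 10 -> 41 -> 16 -> None


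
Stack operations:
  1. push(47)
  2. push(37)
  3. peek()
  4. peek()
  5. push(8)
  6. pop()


push(47) -> [47]
push(37) -> [47, 37]
peek()->37
peek()->37
push(8) -> [47, 37, 8]
pop()->8, [47, 37]

Final stack: [47, 37]


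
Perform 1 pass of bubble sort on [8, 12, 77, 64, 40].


Initial: [8, 12, 77, 64, 40]
Pass 1: [8, 12, 64, 40, 77] (2 swaps)

After 1 pass: [8, 12, 64, 40, 77]


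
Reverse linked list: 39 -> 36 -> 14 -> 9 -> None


Step 1: curr=39, set curr.next=prev(None) | reversed so far: 39
Step 2: curr=36, set curr.next=prev(39) | reversed so far: 36 -> 39
Step 3: curr=14, set curr.next=prev(36) | reversed so far: 14 -> 36 -> 39
Step 4: curr=9, set curr.next=prev(14) | reversed so far: 9 -> 14 -> 36 -> 39

9 -> 14 -> 36 -> 39 -> None


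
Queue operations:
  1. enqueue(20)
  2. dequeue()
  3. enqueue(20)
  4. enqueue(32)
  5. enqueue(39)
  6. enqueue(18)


enqueue(20) -> [20]
dequeue()->20, []
enqueue(20) -> [20]
enqueue(32) -> [20, 32]
enqueue(39) -> [20, 32, 39]
enqueue(18) -> [20, 32, 39, 18]

Final queue: [20, 32, 39, 18]


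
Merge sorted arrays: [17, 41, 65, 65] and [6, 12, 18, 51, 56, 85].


Take 6 from B
Take 12 from B
Take 17 from A
Take 18 from B
Take 41 from A
Take 51 from B
Take 56 from B
Take 65 from A
Take 65 from A

Merged: [6, 12, 17, 18, 41, 51, 56, 65, 65, 85]


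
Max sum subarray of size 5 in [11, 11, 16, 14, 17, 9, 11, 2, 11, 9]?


[0:5]: 69
[1:6]: 67
[2:7]: 67
[3:8]: 53
[4:9]: 50
[5:10]: 42

Max: 69 at [0:5]


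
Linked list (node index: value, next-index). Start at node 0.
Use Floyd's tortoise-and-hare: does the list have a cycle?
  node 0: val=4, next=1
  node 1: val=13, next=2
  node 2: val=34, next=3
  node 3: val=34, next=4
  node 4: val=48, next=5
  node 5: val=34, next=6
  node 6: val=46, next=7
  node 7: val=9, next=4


Floyd's tortoise (slow, +1) and hare (fast, +2):
  init: slow=0, fast=0
  step 1: slow=1, fast=2
  step 2: slow=2, fast=4
  step 3: slow=3, fast=6
  step 4: slow=4, fast=4
  slow == fast at node 4: cycle detected

Cycle: yes


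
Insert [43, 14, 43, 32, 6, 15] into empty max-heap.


Insert 43: [43]
Insert 14: [43, 14]
Insert 43: [43, 14, 43]
Insert 32: [43, 32, 43, 14]
Insert 6: [43, 32, 43, 14, 6]
Insert 15: [43, 32, 43, 14, 6, 15]

Final heap: [43, 32, 43, 14, 6, 15]


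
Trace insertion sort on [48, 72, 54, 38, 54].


Initial: [48, 72, 54, 38, 54]
Insert 72: [48, 72, 54, 38, 54]
Insert 54: [48, 54, 72, 38, 54]
Insert 38: [38, 48, 54, 72, 54]
Insert 54: [38, 48, 54, 54, 72]

Sorted: [38, 48, 54, 54, 72]


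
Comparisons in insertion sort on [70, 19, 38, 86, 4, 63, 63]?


Algorithm: insertion sort
Input: [70, 19, 38, 86, 4, 63, 63]
Sorted: [4, 19, 38, 63, 63, 70, 86]

14


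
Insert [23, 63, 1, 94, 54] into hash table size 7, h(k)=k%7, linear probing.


Insert 23: h=2 -> slot 2
Insert 63: h=0 -> slot 0
Insert 1: h=1 -> slot 1
Insert 94: h=3 -> slot 3
Insert 54: h=5 -> slot 5

Table: [63, 1, 23, 94, None, 54, None]


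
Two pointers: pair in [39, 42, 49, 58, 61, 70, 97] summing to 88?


lo=0(39)+hi=6(97)=136
lo=0(39)+hi=5(70)=109
lo=0(39)+hi=4(61)=100
lo=0(39)+hi=3(58)=97
lo=0(39)+hi=2(49)=88

Yes: 39+49=88


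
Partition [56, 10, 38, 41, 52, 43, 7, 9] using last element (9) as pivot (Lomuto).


Pivot: 9
  7 <= 9: swap -> [7, 10, 38, 41, 52, 43, 56, 9]
Place pivot at 1: [7, 9, 38, 41, 52, 43, 56, 10]

Partitioned: [7, 9, 38, 41, 52, 43, 56, 10]


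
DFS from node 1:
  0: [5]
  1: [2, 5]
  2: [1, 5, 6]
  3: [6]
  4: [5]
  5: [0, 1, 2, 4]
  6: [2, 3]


Visit 1, push [5, 2]
Visit 2, push [6, 5]
Visit 5, push [4, 0]
Visit 0, push []
Visit 4, push []
Visit 6, push [3]
Visit 3, push []

DFS order: [1, 2, 5, 0, 4, 6, 3]
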